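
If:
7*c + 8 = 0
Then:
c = -8/7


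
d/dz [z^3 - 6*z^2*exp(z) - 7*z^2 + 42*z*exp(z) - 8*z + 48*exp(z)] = -6*z^2*exp(z) + 3*z^2 + 30*z*exp(z) - 14*z + 90*exp(z) - 8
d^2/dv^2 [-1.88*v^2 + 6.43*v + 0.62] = -3.76000000000000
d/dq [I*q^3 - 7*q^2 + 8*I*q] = 3*I*q^2 - 14*q + 8*I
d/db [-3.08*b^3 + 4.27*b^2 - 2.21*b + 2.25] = -9.24*b^2 + 8.54*b - 2.21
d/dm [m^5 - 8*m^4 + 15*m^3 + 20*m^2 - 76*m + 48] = 5*m^4 - 32*m^3 + 45*m^2 + 40*m - 76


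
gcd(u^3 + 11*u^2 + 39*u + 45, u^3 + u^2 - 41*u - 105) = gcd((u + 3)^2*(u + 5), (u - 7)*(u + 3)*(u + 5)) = u^2 + 8*u + 15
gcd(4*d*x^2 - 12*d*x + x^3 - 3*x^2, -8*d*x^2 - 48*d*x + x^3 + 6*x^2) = x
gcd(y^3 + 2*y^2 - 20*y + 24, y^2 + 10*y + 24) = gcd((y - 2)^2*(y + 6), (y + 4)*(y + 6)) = y + 6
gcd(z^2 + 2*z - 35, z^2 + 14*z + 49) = z + 7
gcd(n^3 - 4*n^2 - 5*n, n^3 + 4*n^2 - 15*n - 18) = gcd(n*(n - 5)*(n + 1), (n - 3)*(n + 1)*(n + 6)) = n + 1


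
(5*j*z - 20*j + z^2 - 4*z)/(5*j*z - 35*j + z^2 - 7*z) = (z - 4)/(z - 7)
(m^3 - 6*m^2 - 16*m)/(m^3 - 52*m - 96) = m/(m + 6)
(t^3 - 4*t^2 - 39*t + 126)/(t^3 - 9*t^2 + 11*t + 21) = (t + 6)/(t + 1)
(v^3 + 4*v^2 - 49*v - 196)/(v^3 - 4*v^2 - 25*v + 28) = (v + 7)/(v - 1)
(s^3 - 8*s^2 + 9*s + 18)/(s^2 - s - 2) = (s^2 - 9*s + 18)/(s - 2)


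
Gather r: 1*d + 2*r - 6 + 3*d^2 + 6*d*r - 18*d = 3*d^2 - 17*d + r*(6*d + 2) - 6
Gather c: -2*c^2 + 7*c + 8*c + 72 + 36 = -2*c^2 + 15*c + 108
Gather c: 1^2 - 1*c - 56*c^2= -56*c^2 - c + 1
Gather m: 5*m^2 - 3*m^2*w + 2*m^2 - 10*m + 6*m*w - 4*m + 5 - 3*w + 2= m^2*(7 - 3*w) + m*(6*w - 14) - 3*w + 7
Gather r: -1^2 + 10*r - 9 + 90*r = 100*r - 10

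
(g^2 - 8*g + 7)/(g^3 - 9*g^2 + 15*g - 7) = 1/(g - 1)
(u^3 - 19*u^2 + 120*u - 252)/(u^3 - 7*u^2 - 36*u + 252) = (u - 6)/(u + 6)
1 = 1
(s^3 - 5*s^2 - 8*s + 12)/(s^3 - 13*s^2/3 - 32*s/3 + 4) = 3*(s - 1)/(3*s - 1)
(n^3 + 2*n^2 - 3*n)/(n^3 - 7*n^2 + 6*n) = (n + 3)/(n - 6)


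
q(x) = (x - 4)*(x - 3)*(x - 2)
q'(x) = (x - 4)*(x - 3) + (x - 4)*(x - 2) + (x - 3)*(x - 2) = 3*x^2 - 18*x + 26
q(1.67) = -1.02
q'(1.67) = 4.31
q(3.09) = -0.09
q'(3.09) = -0.98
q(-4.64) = -438.30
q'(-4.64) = 174.11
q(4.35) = 1.11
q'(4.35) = 4.47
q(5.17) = 8.05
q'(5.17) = 13.13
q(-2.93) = -202.60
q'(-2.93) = 104.49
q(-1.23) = -71.46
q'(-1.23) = 52.68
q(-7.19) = -1047.90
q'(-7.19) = 310.51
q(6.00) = 24.00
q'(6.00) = 26.00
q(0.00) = -24.00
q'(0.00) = 26.00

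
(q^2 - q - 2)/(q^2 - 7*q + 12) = (q^2 - q - 2)/(q^2 - 7*q + 12)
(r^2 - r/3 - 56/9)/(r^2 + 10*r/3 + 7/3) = (r - 8/3)/(r + 1)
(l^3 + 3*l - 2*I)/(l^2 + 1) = (l^2 + I*l + 2)/(l + I)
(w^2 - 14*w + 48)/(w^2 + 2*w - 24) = (w^2 - 14*w + 48)/(w^2 + 2*w - 24)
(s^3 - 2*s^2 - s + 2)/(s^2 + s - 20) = (s^3 - 2*s^2 - s + 2)/(s^2 + s - 20)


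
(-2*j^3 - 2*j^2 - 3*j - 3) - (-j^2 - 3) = -2*j^3 - j^2 - 3*j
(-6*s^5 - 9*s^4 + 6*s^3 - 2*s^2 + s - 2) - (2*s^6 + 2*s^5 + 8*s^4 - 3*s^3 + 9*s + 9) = -2*s^6 - 8*s^5 - 17*s^4 + 9*s^3 - 2*s^2 - 8*s - 11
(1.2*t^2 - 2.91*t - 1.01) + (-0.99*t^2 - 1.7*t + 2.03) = 0.21*t^2 - 4.61*t + 1.02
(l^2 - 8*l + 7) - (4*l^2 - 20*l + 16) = -3*l^2 + 12*l - 9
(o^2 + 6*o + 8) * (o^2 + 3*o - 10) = o^4 + 9*o^3 + 16*o^2 - 36*o - 80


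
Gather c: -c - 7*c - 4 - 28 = -8*c - 32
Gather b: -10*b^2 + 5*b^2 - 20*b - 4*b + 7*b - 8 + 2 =-5*b^2 - 17*b - 6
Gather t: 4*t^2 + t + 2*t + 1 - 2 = 4*t^2 + 3*t - 1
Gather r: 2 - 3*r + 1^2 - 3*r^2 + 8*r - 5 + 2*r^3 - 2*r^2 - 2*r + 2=2*r^3 - 5*r^2 + 3*r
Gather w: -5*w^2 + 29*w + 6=-5*w^2 + 29*w + 6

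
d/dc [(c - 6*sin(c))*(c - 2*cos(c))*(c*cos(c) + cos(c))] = (c + 1)*(c - 6*sin(c))*(2*sin(c) + 1)*cos(c) - (c + 1)*(c - 2*cos(c))*(6*cos(c) - 1)*cos(c) - (c - 6*sin(c))*(c - 2*cos(c))*(c*sin(c) - sqrt(2)*cos(c + pi/4))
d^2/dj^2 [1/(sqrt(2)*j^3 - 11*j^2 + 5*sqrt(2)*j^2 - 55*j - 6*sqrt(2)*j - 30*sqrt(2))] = 2*((-3*sqrt(2)*j - 5*sqrt(2) + 11)*(-sqrt(2)*j^3 - 5*sqrt(2)*j^2 + 11*j^2 + 6*sqrt(2)*j + 55*j + 30*sqrt(2)) - (-3*sqrt(2)*j^2 - 10*sqrt(2)*j + 22*j + 6*sqrt(2) + 55)^2)/(-sqrt(2)*j^3 - 5*sqrt(2)*j^2 + 11*j^2 + 6*sqrt(2)*j + 55*j + 30*sqrt(2))^3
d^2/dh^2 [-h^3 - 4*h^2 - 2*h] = -6*h - 8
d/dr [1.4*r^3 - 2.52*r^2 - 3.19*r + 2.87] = 4.2*r^2 - 5.04*r - 3.19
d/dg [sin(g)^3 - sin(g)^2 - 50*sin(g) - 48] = (3*sin(g)^2 - 2*sin(g) - 50)*cos(g)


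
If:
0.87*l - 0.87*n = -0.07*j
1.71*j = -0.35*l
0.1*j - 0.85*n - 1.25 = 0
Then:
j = 0.30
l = -1.46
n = -1.44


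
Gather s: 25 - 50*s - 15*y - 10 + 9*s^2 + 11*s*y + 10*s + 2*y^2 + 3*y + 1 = 9*s^2 + s*(11*y - 40) + 2*y^2 - 12*y + 16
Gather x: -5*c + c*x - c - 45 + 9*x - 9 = -6*c + x*(c + 9) - 54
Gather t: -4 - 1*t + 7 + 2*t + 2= t + 5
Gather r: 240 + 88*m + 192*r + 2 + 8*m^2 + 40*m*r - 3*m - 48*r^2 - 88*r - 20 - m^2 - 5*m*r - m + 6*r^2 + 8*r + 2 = 7*m^2 + 84*m - 42*r^2 + r*(35*m + 112) + 224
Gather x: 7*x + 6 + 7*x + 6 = 14*x + 12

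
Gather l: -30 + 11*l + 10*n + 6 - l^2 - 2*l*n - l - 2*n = -l^2 + l*(10 - 2*n) + 8*n - 24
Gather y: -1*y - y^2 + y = -y^2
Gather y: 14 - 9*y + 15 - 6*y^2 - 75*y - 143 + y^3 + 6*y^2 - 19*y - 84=y^3 - 103*y - 198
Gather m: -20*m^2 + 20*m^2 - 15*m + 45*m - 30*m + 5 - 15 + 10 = 0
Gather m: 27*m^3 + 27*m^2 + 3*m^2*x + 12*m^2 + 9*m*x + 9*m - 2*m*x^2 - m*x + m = 27*m^3 + m^2*(3*x + 39) + m*(-2*x^2 + 8*x + 10)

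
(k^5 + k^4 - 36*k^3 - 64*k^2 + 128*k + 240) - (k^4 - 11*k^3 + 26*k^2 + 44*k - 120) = k^5 - 25*k^3 - 90*k^2 + 84*k + 360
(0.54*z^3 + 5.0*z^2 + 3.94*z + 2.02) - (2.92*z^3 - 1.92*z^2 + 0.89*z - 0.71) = -2.38*z^3 + 6.92*z^2 + 3.05*z + 2.73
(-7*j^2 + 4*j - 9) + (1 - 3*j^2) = -10*j^2 + 4*j - 8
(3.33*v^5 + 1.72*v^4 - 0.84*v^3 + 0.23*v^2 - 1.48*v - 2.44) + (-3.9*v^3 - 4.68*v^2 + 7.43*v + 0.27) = 3.33*v^5 + 1.72*v^4 - 4.74*v^3 - 4.45*v^2 + 5.95*v - 2.17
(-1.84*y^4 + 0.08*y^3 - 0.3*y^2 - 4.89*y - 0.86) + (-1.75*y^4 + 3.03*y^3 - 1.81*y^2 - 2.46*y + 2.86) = -3.59*y^4 + 3.11*y^3 - 2.11*y^2 - 7.35*y + 2.0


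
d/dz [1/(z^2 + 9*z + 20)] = (-2*z - 9)/(z^2 + 9*z + 20)^2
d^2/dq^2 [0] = 0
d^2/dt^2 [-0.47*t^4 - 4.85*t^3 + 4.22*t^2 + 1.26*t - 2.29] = -5.64*t^2 - 29.1*t + 8.44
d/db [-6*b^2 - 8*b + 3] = -12*b - 8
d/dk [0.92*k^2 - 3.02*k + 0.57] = 1.84*k - 3.02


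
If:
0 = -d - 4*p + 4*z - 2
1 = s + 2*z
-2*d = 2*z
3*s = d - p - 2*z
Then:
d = -10/7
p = 9/7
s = -13/7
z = 10/7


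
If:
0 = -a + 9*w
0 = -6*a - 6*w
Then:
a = 0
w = 0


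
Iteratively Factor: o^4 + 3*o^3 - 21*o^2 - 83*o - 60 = (o + 3)*(o^3 - 21*o - 20) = (o + 1)*(o + 3)*(o^2 - o - 20) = (o + 1)*(o + 3)*(o + 4)*(o - 5)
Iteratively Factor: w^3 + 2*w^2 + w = (w)*(w^2 + 2*w + 1) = w*(w + 1)*(w + 1)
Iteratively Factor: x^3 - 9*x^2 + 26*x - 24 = (x - 3)*(x^2 - 6*x + 8) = (x - 3)*(x - 2)*(x - 4)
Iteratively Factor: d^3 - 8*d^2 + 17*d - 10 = (d - 1)*(d^2 - 7*d + 10) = (d - 5)*(d - 1)*(d - 2)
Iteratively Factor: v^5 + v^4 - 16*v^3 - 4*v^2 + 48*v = (v + 4)*(v^4 - 3*v^3 - 4*v^2 + 12*v) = (v + 2)*(v + 4)*(v^3 - 5*v^2 + 6*v) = (v - 2)*(v + 2)*(v + 4)*(v^2 - 3*v) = v*(v - 2)*(v + 2)*(v + 4)*(v - 3)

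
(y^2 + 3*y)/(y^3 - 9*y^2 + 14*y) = (y + 3)/(y^2 - 9*y + 14)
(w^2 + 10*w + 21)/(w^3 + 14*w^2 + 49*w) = (w + 3)/(w*(w + 7))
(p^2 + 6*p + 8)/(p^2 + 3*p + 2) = (p + 4)/(p + 1)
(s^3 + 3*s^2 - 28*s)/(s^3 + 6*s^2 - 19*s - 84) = s/(s + 3)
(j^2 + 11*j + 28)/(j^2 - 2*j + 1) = (j^2 + 11*j + 28)/(j^2 - 2*j + 1)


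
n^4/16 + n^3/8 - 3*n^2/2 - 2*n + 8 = (n/4 + 1)^2*(n - 4)*(n - 2)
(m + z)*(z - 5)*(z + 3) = m*z^2 - 2*m*z - 15*m + z^3 - 2*z^2 - 15*z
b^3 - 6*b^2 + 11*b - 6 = (b - 3)*(b - 2)*(b - 1)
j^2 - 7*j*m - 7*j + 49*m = (j - 7)*(j - 7*m)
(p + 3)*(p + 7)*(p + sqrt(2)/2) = p^3 + sqrt(2)*p^2/2 + 10*p^2 + 5*sqrt(2)*p + 21*p + 21*sqrt(2)/2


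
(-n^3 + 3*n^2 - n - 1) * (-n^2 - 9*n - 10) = n^5 + 6*n^4 - 16*n^3 - 20*n^2 + 19*n + 10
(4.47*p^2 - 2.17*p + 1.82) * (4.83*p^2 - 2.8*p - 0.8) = 21.5901*p^4 - 22.9971*p^3 + 11.2906*p^2 - 3.36*p - 1.456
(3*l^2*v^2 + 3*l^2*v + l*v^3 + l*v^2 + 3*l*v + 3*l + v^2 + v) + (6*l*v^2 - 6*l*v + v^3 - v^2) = 3*l^2*v^2 + 3*l^2*v + l*v^3 + 7*l*v^2 - 3*l*v + 3*l + v^3 + v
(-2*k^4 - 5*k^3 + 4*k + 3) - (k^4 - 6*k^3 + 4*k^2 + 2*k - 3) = -3*k^4 + k^3 - 4*k^2 + 2*k + 6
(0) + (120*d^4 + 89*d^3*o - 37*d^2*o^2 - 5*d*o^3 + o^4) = 120*d^4 + 89*d^3*o - 37*d^2*o^2 - 5*d*o^3 + o^4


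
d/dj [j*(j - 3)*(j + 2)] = 3*j^2 - 2*j - 6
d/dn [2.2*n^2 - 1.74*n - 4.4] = 4.4*n - 1.74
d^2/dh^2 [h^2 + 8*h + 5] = 2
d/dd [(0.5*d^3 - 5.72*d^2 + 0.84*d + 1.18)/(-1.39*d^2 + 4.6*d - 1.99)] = (-0.695*d^4 + 4.6*d^3 - 28.1294*d^2 + 26.046*d - 7.0996)/(1.9321*d^4 - 12.788*d^3 + 26.6922*d^2 - 18.308*d + 3.9601)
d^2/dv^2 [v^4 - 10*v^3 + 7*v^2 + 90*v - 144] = 12*v^2 - 60*v + 14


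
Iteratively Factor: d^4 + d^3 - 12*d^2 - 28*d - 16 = (d + 2)*(d^3 - d^2 - 10*d - 8) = (d + 2)^2*(d^2 - 3*d - 4) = (d + 1)*(d + 2)^2*(d - 4)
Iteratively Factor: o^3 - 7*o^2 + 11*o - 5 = (o - 5)*(o^2 - 2*o + 1) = (o - 5)*(o - 1)*(o - 1)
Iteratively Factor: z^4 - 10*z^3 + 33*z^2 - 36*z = (z - 3)*(z^3 - 7*z^2 + 12*z) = z*(z - 3)*(z^2 - 7*z + 12) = z*(z - 4)*(z - 3)*(z - 3)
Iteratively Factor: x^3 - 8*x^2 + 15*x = (x - 5)*(x^2 - 3*x) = (x - 5)*(x - 3)*(x)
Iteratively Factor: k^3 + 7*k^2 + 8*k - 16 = (k + 4)*(k^2 + 3*k - 4) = (k + 4)^2*(k - 1)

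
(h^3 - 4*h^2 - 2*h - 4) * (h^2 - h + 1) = h^5 - 5*h^4 + 3*h^3 - 6*h^2 + 2*h - 4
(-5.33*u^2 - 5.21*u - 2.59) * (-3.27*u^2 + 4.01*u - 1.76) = 17.4291*u^4 - 4.3366*u^3 - 3.042*u^2 - 1.2163*u + 4.5584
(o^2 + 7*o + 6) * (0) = 0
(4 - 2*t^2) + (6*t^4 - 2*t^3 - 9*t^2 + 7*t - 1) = 6*t^4 - 2*t^3 - 11*t^2 + 7*t + 3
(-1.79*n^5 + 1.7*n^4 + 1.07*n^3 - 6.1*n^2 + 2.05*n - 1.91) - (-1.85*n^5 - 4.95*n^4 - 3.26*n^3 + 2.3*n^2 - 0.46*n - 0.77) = 0.0600000000000001*n^5 + 6.65*n^4 + 4.33*n^3 - 8.4*n^2 + 2.51*n - 1.14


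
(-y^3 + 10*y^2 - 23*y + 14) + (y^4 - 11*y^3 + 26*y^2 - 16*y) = y^4 - 12*y^3 + 36*y^2 - 39*y + 14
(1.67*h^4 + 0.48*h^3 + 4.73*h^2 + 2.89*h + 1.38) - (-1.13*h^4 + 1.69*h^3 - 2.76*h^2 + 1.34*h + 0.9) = 2.8*h^4 - 1.21*h^3 + 7.49*h^2 + 1.55*h + 0.48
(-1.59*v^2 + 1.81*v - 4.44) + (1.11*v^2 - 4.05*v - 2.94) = -0.48*v^2 - 2.24*v - 7.38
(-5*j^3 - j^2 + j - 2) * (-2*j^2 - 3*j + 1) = 10*j^5 + 17*j^4 - 4*j^3 + 7*j - 2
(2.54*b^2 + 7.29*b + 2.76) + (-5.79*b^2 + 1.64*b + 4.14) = -3.25*b^2 + 8.93*b + 6.9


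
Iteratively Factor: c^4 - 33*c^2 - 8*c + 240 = (c - 5)*(c^3 + 5*c^2 - 8*c - 48) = (c - 5)*(c - 3)*(c^2 + 8*c + 16) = (c - 5)*(c - 3)*(c + 4)*(c + 4)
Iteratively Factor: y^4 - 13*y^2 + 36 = (y - 3)*(y^3 + 3*y^2 - 4*y - 12) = (y - 3)*(y - 2)*(y^2 + 5*y + 6) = (y - 3)*(y - 2)*(y + 2)*(y + 3)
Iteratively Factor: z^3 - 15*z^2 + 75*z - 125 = (z - 5)*(z^2 - 10*z + 25) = (z - 5)^2*(z - 5)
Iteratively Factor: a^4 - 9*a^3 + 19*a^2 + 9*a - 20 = (a - 1)*(a^3 - 8*a^2 + 11*a + 20) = (a - 4)*(a - 1)*(a^2 - 4*a - 5) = (a - 5)*(a - 4)*(a - 1)*(a + 1)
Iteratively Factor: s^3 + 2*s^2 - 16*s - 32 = (s + 4)*(s^2 - 2*s - 8) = (s - 4)*(s + 4)*(s + 2)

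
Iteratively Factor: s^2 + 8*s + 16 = (s + 4)*(s + 4)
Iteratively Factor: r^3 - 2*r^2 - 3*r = (r)*(r^2 - 2*r - 3) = r*(r + 1)*(r - 3)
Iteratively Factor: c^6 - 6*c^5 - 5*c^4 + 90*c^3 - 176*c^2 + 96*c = (c - 1)*(c^5 - 5*c^4 - 10*c^3 + 80*c^2 - 96*c) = (c - 3)*(c - 1)*(c^4 - 2*c^3 - 16*c^2 + 32*c) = (c - 3)*(c - 1)*(c + 4)*(c^3 - 6*c^2 + 8*c) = c*(c - 3)*(c - 1)*(c + 4)*(c^2 - 6*c + 8) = c*(c - 3)*(c - 2)*(c - 1)*(c + 4)*(c - 4)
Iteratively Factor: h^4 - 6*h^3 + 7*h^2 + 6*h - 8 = (h + 1)*(h^3 - 7*h^2 + 14*h - 8) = (h - 4)*(h + 1)*(h^2 - 3*h + 2) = (h - 4)*(h - 2)*(h + 1)*(h - 1)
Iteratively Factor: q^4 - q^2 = (q + 1)*(q^3 - q^2) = q*(q + 1)*(q^2 - q) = q^2*(q + 1)*(q - 1)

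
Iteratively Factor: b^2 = (b)*(b)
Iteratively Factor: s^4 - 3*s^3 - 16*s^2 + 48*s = (s + 4)*(s^3 - 7*s^2 + 12*s) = (s - 4)*(s + 4)*(s^2 - 3*s) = (s - 4)*(s - 3)*(s + 4)*(s)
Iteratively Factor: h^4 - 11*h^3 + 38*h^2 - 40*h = (h)*(h^3 - 11*h^2 + 38*h - 40) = h*(h - 2)*(h^2 - 9*h + 20) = h*(h - 5)*(h - 2)*(h - 4)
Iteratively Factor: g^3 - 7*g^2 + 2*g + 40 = (g + 2)*(g^2 - 9*g + 20) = (g - 4)*(g + 2)*(g - 5)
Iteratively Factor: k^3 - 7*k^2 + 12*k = (k)*(k^2 - 7*k + 12) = k*(k - 4)*(k - 3)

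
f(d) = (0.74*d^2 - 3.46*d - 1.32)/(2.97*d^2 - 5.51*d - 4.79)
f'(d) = (5.51 - 5.94*d)*(0.74*d^2 - 3.46*d - 1.32)/(2.97*d^2 - 5.51*d - 4.79)^2 + (1.48*d - 3.46)/(2.97*d^2 - 5.51*d - 4.79) = (6.1988*d^2 + 0.751600000000002*d + 9.3002)/(8.8209*d^4 - 32.7294*d^3 + 1.9075*d^2 + 52.7858*d + 22.9441)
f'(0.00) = 0.41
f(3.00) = -0.93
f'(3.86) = 0.32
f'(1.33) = 0.45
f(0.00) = 0.28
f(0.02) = 0.28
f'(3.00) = 2.30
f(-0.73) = 1.96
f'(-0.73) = 18.15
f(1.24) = 0.63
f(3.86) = -0.20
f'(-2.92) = 0.04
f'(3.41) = 0.70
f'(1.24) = 0.40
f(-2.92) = 0.41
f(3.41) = -0.41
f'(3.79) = 0.35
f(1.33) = 0.67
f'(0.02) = 0.39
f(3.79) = -0.22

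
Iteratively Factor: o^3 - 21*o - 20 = (o - 5)*(o^2 + 5*o + 4) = (o - 5)*(o + 4)*(o + 1)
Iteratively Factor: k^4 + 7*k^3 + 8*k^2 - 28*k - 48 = (k + 4)*(k^3 + 3*k^2 - 4*k - 12) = (k + 3)*(k + 4)*(k^2 - 4) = (k - 2)*(k + 3)*(k + 4)*(k + 2)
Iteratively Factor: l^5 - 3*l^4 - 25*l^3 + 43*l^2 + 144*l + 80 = (l + 4)*(l^4 - 7*l^3 + 3*l^2 + 31*l + 20) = (l + 1)*(l + 4)*(l^3 - 8*l^2 + 11*l + 20) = (l - 5)*(l + 1)*(l + 4)*(l^2 - 3*l - 4) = (l - 5)*(l + 1)^2*(l + 4)*(l - 4)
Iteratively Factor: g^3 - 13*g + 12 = (g - 3)*(g^2 + 3*g - 4) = (g - 3)*(g - 1)*(g + 4)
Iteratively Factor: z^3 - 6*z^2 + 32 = (z - 4)*(z^2 - 2*z - 8) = (z - 4)*(z + 2)*(z - 4)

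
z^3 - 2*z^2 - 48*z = z*(z - 8)*(z + 6)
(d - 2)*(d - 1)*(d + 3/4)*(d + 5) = d^4 + 11*d^3/4 - 23*d^2/2 + d/4 + 15/2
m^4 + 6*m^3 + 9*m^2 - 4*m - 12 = (m - 1)*(m + 2)^2*(m + 3)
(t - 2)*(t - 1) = t^2 - 3*t + 2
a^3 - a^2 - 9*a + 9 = (a - 3)*(a - 1)*(a + 3)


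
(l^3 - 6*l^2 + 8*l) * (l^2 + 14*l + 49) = l^5 + 8*l^4 - 27*l^3 - 182*l^2 + 392*l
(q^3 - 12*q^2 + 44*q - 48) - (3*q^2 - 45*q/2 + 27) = q^3 - 15*q^2 + 133*q/2 - 75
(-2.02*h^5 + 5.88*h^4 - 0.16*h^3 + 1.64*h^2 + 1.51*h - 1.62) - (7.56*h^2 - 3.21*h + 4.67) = -2.02*h^5 + 5.88*h^4 - 0.16*h^3 - 5.92*h^2 + 4.72*h - 6.29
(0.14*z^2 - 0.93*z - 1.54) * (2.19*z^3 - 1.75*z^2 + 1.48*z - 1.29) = 0.3066*z^5 - 2.2817*z^4 - 1.5379*z^3 + 1.138*z^2 - 1.0795*z + 1.9866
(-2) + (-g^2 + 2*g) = -g^2 + 2*g - 2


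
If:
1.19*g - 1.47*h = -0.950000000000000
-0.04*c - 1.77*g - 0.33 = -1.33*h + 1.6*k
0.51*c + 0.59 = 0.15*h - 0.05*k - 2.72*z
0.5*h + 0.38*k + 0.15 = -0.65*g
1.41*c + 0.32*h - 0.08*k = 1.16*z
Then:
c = -0.15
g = -0.67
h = 0.10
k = 0.63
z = -0.20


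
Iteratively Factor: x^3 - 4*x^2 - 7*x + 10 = (x - 5)*(x^2 + x - 2) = (x - 5)*(x + 2)*(x - 1)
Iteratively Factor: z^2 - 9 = (z - 3)*(z + 3)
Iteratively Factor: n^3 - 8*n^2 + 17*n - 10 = (n - 5)*(n^2 - 3*n + 2) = (n - 5)*(n - 1)*(n - 2)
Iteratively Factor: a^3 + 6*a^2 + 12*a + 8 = (a + 2)*(a^2 + 4*a + 4) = (a + 2)^2*(a + 2)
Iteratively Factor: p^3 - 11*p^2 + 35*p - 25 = (p - 1)*(p^2 - 10*p + 25) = (p - 5)*(p - 1)*(p - 5)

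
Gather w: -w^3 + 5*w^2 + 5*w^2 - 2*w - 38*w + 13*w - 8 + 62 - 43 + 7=-w^3 + 10*w^2 - 27*w + 18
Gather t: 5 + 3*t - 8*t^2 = -8*t^2 + 3*t + 5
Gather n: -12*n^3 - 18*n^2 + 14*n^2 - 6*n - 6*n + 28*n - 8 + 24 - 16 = -12*n^3 - 4*n^2 + 16*n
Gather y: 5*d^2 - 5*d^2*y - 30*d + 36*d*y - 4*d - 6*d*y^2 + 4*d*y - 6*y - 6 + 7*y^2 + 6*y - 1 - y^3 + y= 5*d^2 - 34*d - y^3 + y^2*(7 - 6*d) + y*(-5*d^2 + 40*d + 1) - 7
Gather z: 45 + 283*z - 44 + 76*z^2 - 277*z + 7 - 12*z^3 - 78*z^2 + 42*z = -12*z^3 - 2*z^2 + 48*z + 8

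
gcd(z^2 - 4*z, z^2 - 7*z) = z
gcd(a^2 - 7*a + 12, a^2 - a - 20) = 1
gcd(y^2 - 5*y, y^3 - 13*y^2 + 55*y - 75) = y - 5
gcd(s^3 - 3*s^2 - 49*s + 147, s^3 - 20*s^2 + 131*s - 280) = s - 7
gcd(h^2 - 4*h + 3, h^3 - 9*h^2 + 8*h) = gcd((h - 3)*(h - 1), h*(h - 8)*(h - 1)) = h - 1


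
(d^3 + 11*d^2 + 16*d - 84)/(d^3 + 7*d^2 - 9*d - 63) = (d^2 + 4*d - 12)/(d^2 - 9)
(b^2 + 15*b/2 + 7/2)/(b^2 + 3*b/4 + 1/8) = 4*(b + 7)/(4*b + 1)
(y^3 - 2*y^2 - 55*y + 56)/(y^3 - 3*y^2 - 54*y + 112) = (y - 1)/(y - 2)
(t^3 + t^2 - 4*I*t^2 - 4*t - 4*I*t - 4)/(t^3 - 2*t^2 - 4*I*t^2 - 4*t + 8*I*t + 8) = (t + 1)/(t - 2)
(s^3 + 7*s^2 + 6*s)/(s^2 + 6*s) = s + 1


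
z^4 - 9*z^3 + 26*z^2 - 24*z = z*(z - 4)*(z - 3)*(z - 2)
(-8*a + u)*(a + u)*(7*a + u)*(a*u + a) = -56*a^4*u - 56*a^4 - 57*a^3*u^2 - 57*a^3*u + a*u^4 + a*u^3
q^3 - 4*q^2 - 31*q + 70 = (q - 7)*(q - 2)*(q + 5)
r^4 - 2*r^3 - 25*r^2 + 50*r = r*(r - 5)*(r - 2)*(r + 5)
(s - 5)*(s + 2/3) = s^2 - 13*s/3 - 10/3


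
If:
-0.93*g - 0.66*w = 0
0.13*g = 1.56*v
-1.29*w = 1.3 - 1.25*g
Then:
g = 0.42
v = 0.04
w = -0.60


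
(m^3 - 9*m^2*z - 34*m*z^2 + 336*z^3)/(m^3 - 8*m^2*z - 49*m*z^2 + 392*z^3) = (m + 6*z)/(m + 7*z)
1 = 1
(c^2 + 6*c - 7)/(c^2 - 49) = (c - 1)/(c - 7)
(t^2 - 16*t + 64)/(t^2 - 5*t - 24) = (t - 8)/(t + 3)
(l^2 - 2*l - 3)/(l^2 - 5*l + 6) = (l + 1)/(l - 2)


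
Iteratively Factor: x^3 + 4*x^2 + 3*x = (x + 1)*(x^2 + 3*x) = (x + 1)*(x + 3)*(x)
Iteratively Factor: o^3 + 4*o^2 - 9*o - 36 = (o + 3)*(o^2 + o - 12) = (o - 3)*(o + 3)*(o + 4)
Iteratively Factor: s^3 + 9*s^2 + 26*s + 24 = (s + 4)*(s^2 + 5*s + 6) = (s + 3)*(s + 4)*(s + 2)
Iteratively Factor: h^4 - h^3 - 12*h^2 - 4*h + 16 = (h + 2)*(h^3 - 3*h^2 - 6*h + 8) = (h + 2)^2*(h^2 - 5*h + 4) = (h - 4)*(h + 2)^2*(h - 1)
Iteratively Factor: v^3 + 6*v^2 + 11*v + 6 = (v + 3)*(v^2 + 3*v + 2) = (v + 1)*(v + 3)*(v + 2)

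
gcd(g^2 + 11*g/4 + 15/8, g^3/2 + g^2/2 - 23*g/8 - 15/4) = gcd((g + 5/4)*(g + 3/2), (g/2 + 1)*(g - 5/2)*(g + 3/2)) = g + 3/2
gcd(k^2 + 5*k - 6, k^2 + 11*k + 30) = k + 6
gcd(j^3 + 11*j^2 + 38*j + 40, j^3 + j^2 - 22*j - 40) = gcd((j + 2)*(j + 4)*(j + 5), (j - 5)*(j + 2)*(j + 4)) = j^2 + 6*j + 8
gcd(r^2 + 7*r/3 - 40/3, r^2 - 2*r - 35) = r + 5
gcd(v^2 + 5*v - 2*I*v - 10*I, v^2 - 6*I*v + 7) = 1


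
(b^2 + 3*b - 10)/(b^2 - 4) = (b + 5)/(b + 2)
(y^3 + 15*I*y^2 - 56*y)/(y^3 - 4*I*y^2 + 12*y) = (y^2 + 15*I*y - 56)/(y^2 - 4*I*y + 12)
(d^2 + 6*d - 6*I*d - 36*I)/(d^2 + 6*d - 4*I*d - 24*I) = (d - 6*I)/(d - 4*I)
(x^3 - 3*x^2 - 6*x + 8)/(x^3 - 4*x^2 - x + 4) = (x + 2)/(x + 1)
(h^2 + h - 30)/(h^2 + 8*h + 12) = (h - 5)/(h + 2)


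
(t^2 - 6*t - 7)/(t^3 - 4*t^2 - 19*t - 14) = 1/(t + 2)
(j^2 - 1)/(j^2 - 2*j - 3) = (j - 1)/(j - 3)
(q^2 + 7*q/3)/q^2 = (q + 7/3)/q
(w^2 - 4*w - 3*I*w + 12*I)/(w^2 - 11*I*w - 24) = (w - 4)/(w - 8*I)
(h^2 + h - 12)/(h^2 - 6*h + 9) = (h + 4)/(h - 3)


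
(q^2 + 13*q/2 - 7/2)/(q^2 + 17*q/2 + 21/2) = (2*q - 1)/(2*q + 3)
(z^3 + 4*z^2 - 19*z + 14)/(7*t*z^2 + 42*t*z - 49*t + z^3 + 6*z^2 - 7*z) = (z - 2)/(7*t + z)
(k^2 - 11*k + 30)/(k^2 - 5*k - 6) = (k - 5)/(k + 1)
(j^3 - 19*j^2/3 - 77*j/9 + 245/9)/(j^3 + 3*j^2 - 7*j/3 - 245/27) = 3*(j - 7)/(3*j + 7)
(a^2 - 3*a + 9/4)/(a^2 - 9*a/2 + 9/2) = (a - 3/2)/(a - 3)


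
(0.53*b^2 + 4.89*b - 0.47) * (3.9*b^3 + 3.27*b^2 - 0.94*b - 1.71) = 2.067*b^5 + 20.8041*b^4 + 13.6591*b^3 - 7.0398*b^2 - 7.9201*b + 0.8037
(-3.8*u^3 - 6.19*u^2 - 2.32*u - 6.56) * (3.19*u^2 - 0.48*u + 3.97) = -12.122*u^5 - 17.9221*u^4 - 19.5156*u^3 - 44.3871*u^2 - 6.0616*u - 26.0432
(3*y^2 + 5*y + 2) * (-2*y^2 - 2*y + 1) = -6*y^4 - 16*y^3 - 11*y^2 + y + 2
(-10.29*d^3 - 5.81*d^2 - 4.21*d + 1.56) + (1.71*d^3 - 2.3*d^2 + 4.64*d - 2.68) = -8.58*d^3 - 8.11*d^2 + 0.43*d - 1.12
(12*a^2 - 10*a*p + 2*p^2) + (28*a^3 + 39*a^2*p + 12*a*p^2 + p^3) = 28*a^3 + 39*a^2*p + 12*a^2 + 12*a*p^2 - 10*a*p + p^3 + 2*p^2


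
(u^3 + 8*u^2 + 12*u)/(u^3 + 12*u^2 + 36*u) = (u + 2)/(u + 6)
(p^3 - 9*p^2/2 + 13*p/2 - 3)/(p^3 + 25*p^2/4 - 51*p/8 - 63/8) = 4*(p^2 - 3*p + 2)/(4*p^2 + 31*p + 21)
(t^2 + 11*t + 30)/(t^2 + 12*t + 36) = (t + 5)/(t + 6)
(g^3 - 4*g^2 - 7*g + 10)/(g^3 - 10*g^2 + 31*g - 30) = (g^2 + g - 2)/(g^2 - 5*g + 6)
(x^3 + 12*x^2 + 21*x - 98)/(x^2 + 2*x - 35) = (x^2 + 5*x - 14)/(x - 5)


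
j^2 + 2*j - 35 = (j - 5)*(j + 7)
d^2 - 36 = (d - 6)*(d + 6)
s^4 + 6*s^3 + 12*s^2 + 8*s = s*(s + 2)^3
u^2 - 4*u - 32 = (u - 8)*(u + 4)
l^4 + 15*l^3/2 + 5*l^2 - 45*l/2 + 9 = (l - 1)*(l - 1/2)*(l + 3)*(l + 6)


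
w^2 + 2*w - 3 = (w - 1)*(w + 3)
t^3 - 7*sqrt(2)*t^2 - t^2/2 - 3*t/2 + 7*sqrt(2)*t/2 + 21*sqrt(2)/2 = (t - 3/2)*(t + 1)*(t - 7*sqrt(2))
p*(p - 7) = p^2 - 7*p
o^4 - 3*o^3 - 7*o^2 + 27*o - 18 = (o - 3)*(o - 2)*(o - 1)*(o + 3)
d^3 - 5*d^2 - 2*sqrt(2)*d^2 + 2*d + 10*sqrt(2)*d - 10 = (d - 5)*(d - sqrt(2))^2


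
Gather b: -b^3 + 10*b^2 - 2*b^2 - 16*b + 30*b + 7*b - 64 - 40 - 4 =-b^3 + 8*b^2 + 21*b - 108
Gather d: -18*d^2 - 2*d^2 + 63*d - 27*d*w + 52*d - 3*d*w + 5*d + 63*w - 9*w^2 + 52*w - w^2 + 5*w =-20*d^2 + d*(120 - 30*w) - 10*w^2 + 120*w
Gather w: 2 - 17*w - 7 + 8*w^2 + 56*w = 8*w^2 + 39*w - 5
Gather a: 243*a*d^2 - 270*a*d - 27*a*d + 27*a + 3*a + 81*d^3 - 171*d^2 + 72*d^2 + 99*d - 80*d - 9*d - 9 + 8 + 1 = a*(243*d^2 - 297*d + 30) + 81*d^3 - 99*d^2 + 10*d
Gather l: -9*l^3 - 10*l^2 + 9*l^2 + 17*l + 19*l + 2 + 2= -9*l^3 - l^2 + 36*l + 4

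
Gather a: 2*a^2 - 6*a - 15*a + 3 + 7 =2*a^2 - 21*a + 10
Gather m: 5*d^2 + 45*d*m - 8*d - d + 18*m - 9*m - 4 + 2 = 5*d^2 - 9*d + m*(45*d + 9) - 2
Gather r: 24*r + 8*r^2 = 8*r^2 + 24*r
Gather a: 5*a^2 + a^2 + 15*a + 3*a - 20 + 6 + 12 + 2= 6*a^2 + 18*a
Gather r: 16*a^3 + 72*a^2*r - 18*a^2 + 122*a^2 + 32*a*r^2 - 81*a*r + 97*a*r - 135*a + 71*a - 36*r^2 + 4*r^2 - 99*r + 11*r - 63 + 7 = 16*a^3 + 104*a^2 - 64*a + r^2*(32*a - 32) + r*(72*a^2 + 16*a - 88) - 56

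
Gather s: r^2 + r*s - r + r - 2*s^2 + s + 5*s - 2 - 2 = r^2 - 2*s^2 + s*(r + 6) - 4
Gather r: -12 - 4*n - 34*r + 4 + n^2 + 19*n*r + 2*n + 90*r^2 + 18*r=n^2 - 2*n + 90*r^2 + r*(19*n - 16) - 8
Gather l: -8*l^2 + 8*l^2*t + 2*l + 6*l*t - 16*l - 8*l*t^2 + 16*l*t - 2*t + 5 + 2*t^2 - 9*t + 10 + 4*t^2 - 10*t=l^2*(8*t - 8) + l*(-8*t^2 + 22*t - 14) + 6*t^2 - 21*t + 15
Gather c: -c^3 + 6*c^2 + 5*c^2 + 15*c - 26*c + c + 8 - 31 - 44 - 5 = -c^3 + 11*c^2 - 10*c - 72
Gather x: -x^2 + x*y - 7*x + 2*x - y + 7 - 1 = -x^2 + x*(y - 5) - y + 6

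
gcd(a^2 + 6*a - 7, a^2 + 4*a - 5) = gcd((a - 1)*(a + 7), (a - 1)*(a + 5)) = a - 1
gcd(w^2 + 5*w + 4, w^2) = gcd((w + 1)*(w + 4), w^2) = 1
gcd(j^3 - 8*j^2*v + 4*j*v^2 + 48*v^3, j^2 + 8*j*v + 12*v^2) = j + 2*v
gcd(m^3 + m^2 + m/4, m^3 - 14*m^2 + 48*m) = m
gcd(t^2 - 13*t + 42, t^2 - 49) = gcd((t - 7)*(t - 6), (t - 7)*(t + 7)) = t - 7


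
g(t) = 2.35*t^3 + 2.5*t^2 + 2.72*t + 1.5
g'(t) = 7.05*t^2 + 5.0*t + 2.72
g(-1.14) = -1.83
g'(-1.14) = 6.18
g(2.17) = 43.19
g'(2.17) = 46.77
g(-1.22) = -2.36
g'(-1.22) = 7.11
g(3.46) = 138.18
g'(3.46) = 104.42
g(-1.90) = -10.76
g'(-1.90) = 18.67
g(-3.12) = -54.02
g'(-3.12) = 55.75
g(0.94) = 8.22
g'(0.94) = 13.65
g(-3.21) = -59.20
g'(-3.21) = 59.31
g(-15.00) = -7408.05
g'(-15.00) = 1513.97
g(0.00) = 1.50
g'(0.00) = 2.72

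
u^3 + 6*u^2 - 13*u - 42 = (u - 3)*(u + 2)*(u + 7)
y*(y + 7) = y^2 + 7*y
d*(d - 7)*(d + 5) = d^3 - 2*d^2 - 35*d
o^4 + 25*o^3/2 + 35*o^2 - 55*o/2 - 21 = (o - 1)*(o + 1/2)*(o + 6)*(o + 7)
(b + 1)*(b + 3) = b^2 + 4*b + 3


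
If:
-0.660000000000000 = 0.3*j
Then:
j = -2.20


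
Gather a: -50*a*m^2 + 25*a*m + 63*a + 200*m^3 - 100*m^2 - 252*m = a*(-50*m^2 + 25*m + 63) + 200*m^3 - 100*m^2 - 252*m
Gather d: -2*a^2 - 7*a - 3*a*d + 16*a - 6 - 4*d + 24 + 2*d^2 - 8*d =-2*a^2 + 9*a + 2*d^2 + d*(-3*a - 12) + 18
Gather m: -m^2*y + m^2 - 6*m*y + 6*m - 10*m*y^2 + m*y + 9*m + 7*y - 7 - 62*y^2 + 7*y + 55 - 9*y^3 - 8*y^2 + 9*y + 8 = m^2*(1 - y) + m*(-10*y^2 - 5*y + 15) - 9*y^3 - 70*y^2 + 23*y + 56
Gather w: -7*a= -7*a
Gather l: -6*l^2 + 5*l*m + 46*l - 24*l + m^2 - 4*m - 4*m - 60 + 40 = -6*l^2 + l*(5*m + 22) + m^2 - 8*m - 20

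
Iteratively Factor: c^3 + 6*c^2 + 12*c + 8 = (c + 2)*(c^2 + 4*c + 4) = (c + 2)^2*(c + 2)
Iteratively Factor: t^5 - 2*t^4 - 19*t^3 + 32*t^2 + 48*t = (t + 1)*(t^4 - 3*t^3 - 16*t^2 + 48*t) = (t - 3)*(t + 1)*(t^3 - 16*t) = t*(t - 3)*(t + 1)*(t^2 - 16) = t*(t - 3)*(t + 1)*(t + 4)*(t - 4)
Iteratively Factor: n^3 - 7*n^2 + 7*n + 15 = (n - 5)*(n^2 - 2*n - 3) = (n - 5)*(n - 3)*(n + 1)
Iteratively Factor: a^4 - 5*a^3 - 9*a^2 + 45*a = (a - 3)*(a^3 - 2*a^2 - 15*a) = (a - 5)*(a - 3)*(a^2 + 3*a) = (a - 5)*(a - 3)*(a + 3)*(a)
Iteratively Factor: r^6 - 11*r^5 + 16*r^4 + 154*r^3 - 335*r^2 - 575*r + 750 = (r + 2)*(r^5 - 13*r^4 + 42*r^3 + 70*r^2 - 475*r + 375) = (r + 2)*(r + 3)*(r^4 - 16*r^3 + 90*r^2 - 200*r + 125) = (r - 1)*(r + 2)*(r + 3)*(r^3 - 15*r^2 + 75*r - 125) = (r - 5)*(r - 1)*(r + 2)*(r + 3)*(r^2 - 10*r + 25) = (r - 5)^2*(r - 1)*(r + 2)*(r + 3)*(r - 5)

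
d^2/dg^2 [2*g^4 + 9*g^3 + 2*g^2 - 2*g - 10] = 24*g^2 + 54*g + 4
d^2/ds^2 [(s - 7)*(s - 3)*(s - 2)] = 6*s - 24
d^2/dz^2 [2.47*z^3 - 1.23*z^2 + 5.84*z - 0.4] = 14.82*z - 2.46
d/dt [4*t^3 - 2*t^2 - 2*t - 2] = 12*t^2 - 4*t - 2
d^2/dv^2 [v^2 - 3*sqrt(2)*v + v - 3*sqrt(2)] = 2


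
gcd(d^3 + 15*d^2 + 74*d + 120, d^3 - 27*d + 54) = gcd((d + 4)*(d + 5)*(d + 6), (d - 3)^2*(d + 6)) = d + 6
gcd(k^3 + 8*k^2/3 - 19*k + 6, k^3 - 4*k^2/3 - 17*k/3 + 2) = k^2 - 10*k/3 + 1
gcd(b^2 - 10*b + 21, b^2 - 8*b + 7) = b - 7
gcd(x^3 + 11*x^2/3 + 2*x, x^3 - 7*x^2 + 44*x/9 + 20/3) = x + 2/3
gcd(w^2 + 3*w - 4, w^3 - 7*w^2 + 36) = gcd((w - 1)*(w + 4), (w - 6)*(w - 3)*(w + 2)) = 1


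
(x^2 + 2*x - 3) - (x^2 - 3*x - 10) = 5*x + 7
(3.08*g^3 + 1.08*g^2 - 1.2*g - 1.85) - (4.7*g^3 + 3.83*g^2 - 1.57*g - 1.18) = -1.62*g^3 - 2.75*g^2 + 0.37*g - 0.67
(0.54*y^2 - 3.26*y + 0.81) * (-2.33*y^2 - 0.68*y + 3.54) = -1.2582*y^4 + 7.2286*y^3 + 2.2411*y^2 - 12.0912*y + 2.8674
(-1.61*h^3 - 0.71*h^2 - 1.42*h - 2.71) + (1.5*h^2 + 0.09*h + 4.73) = -1.61*h^3 + 0.79*h^2 - 1.33*h + 2.02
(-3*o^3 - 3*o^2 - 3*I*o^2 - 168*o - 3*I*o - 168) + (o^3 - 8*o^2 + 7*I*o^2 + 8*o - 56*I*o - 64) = -2*o^3 - 11*o^2 + 4*I*o^2 - 160*o - 59*I*o - 232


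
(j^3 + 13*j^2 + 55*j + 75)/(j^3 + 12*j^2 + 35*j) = (j^2 + 8*j + 15)/(j*(j + 7))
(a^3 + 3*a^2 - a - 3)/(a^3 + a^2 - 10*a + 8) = (a^2 + 4*a + 3)/(a^2 + 2*a - 8)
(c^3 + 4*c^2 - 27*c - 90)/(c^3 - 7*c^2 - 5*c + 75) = (c + 6)/(c - 5)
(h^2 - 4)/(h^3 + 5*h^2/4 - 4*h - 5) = 4/(4*h + 5)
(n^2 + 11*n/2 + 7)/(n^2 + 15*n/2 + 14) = (n + 2)/(n + 4)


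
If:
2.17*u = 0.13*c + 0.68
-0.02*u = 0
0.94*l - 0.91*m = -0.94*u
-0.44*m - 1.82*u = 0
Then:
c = -5.23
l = 0.00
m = 0.00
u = 0.00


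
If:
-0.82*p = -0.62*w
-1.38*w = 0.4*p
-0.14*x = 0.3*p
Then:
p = 0.00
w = 0.00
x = 0.00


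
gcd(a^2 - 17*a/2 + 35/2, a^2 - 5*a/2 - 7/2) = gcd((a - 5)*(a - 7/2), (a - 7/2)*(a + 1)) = a - 7/2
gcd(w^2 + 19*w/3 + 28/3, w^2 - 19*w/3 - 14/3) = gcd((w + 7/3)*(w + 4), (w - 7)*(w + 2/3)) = 1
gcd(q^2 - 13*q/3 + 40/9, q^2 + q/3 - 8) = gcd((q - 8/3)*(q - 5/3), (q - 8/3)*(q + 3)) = q - 8/3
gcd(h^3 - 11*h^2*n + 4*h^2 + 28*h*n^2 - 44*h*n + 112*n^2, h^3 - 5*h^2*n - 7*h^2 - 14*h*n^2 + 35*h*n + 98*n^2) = h - 7*n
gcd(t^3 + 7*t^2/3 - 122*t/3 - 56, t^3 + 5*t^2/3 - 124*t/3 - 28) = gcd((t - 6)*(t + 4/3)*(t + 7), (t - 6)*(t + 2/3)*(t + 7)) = t^2 + t - 42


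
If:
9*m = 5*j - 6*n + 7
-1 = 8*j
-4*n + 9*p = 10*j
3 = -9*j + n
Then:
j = -1/8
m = -13/24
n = 15/8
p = 25/36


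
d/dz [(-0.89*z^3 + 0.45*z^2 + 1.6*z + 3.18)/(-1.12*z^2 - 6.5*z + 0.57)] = (0.9968*z^4 + 11.57*z^3 - 2.6549*z^2 + 7.6362*z + 21.582)/(1.2544*z^4 + 14.56*z^3 + 40.9732*z^2 - 7.41*z + 0.3249)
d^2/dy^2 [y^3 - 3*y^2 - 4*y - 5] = 6*y - 6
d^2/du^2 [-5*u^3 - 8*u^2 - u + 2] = -30*u - 16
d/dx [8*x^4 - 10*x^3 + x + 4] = 32*x^3 - 30*x^2 + 1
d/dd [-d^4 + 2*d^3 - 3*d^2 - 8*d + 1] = -4*d^3 + 6*d^2 - 6*d - 8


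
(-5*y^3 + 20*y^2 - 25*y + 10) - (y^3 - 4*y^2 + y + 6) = -6*y^3 + 24*y^2 - 26*y + 4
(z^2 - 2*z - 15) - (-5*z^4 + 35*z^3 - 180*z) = 5*z^4 - 35*z^3 + z^2 + 178*z - 15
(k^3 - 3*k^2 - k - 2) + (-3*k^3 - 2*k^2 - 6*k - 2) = -2*k^3 - 5*k^2 - 7*k - 4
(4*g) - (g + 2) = 3*g - 2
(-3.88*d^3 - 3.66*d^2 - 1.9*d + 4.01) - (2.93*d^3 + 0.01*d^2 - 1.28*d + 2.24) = -6.81*d^3 - 3.67*d^2 - 0.62*d + 1.77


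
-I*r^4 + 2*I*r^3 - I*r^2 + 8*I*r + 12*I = (r - 3)*(r - 2*I)*(r + 2*I)*(-I*r - I)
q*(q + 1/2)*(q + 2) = q^3 + 5*q^2/2 + q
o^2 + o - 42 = (o - 6)*(o + 7)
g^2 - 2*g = g*(g - 2)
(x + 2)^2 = x^2 + 4*x + 4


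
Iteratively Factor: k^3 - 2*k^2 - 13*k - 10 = (k + 1)*(k^2 - 3*k - 10) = (k - 5)*(k + 1)*(k + 2)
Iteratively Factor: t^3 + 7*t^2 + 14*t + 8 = (t + 4)*(t^2 + 3*t + 2) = (t + 2)*(t + 4)*(t + 1)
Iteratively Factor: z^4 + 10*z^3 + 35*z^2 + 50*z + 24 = (z + 3)*(z^3 + 7*z^2 + 14*z + 8) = (z + 3)*(z + 4)*(z^2 + 3*z + 2) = (z + 2)*(z + 3)*(z + 4)*(z + 1)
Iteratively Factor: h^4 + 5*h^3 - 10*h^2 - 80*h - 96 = (h - 4)*(h^3 + 9*h^2 + 26*h + 24) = (h - 4)*(h + 3)*(h^2 + 6*h + 8) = (h - 4)*(h + 2)*(h + 3)*(h + 4)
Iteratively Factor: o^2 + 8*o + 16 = (o + 4)*(o + 4)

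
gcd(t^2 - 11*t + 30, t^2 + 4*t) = 1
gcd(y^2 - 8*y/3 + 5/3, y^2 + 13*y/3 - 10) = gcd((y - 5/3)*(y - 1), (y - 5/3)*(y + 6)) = y - 5/3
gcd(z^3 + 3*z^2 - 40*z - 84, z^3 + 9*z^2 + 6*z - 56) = z + 7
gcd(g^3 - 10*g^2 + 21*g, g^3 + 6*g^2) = g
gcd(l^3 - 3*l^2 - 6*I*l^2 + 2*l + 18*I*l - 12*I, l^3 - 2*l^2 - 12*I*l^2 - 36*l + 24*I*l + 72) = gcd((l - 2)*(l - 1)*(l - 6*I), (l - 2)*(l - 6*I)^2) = l^2 + l*(-2 - 6*I) + 12*I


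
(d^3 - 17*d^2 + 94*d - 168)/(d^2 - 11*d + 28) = d - 6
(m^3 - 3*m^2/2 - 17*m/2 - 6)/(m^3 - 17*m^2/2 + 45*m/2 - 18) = (2*m^2 + 5*m + 3)/(2*m^2 - 9*m + 9)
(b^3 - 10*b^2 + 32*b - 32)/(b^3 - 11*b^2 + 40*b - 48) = (b - 2)/(b - 3)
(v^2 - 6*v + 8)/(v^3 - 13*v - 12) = (v - 2)/(v^2 + 4*v + 3)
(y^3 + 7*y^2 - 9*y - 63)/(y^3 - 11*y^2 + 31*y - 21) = (y^2 + 10*y + 21)/(y^2 - 8*y + 7)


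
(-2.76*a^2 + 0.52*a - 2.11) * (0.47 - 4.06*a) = 11.2056*a^3 - 3.4084*a^2 + 8.811*a - 0.9917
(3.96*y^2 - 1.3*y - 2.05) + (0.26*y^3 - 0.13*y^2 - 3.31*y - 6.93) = 0.26*y^3 + 3.83*y^2 - 4.61*y - 8.98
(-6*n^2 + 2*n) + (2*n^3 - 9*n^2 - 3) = 2*n^3 - 15*n^2 + 2*n - 3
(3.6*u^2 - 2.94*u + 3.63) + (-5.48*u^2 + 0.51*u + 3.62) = -1.88*u^2 - 2.43*u + 7.25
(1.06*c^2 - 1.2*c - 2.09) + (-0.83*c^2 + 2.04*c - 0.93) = 0.23*c^2 + 0.84*c - 3.02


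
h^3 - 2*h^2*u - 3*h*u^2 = h*(h - 3*u)*(h + u)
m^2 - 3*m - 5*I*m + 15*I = (m - 3)*(m - 5*I)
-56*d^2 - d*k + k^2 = (-8*d + k)*(7*d + k)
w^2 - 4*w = w*(w - 4)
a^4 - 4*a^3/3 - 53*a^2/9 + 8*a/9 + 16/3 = (a - 3)*(a - 1)*(a + 4/3)^2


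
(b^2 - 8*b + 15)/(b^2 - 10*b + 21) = (b - 5)/(b - 7)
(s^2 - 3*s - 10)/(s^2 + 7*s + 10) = (s - 5)/(s + 5)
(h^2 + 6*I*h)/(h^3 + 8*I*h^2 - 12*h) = 1/(h + 2*I)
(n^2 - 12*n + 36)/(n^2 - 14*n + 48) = (n - 6)/(n - 8)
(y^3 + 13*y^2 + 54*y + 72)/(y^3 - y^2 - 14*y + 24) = (y^2 + 9*y + 18)/(y^2 - 5*y + 6)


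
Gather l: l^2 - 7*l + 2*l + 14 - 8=l^2 - 5*l + 6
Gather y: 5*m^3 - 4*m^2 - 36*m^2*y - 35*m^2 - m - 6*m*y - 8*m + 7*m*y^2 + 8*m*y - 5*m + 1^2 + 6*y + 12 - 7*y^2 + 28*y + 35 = 5*m^3 - 39*m^2 - 14*m + y^2*(7*m - 7) + y*(-36*m^2 + 2*m + 34) + 48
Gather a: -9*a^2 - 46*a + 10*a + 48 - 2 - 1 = -9*a^2 - 36*a + 45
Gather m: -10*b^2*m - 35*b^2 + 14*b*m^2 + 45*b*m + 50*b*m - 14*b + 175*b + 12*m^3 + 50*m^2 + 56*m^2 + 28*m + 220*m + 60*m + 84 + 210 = -35*b^2 + 161*b + 12*m^3 + m^2*(14*b + 106) + m*(-10*b^2 + 95*b + 308) + 294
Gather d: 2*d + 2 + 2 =2*d + 4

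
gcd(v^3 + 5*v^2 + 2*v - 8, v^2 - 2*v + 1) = v - 1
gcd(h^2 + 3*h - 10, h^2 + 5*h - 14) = h - 2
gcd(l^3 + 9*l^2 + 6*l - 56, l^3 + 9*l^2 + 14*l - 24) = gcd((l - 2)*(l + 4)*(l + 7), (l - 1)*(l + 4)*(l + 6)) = l + 4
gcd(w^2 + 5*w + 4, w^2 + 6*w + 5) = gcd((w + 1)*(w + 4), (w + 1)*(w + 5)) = w + 1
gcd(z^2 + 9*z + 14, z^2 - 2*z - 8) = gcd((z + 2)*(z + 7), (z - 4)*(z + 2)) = z + 2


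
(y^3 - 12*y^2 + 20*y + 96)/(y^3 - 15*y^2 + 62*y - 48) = (y + 2)/(y - 1)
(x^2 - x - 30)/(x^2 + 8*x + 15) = (x - 6)/(x + 3)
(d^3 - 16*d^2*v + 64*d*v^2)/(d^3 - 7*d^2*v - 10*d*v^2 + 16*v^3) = d*(-d + 8*v)/(-d^2 - d*v + 2*v^2)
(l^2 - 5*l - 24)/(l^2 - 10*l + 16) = (l + 3)/(l - 2)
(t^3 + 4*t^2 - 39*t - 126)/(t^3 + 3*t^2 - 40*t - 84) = (t + 3)/(t + 2)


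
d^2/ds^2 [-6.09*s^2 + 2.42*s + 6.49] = -12.1800000000000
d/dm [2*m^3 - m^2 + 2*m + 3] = 6*m^2 - 2*m + 2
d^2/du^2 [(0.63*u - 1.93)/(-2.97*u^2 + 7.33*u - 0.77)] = (-(0.63*u - 1.93)*(5.94*u - 7.33)*(11.88*u - 14.66) + (11.2266*u - 20.7)*(2.97*u^2 - 7.33*u + 0.77))/(2.97*u^2 - 7.33*u + 0.77)^3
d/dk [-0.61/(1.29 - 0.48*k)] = -0.2928/(0.48*k - 1.29)^2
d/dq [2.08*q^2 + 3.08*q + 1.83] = 4.16*q + 3.08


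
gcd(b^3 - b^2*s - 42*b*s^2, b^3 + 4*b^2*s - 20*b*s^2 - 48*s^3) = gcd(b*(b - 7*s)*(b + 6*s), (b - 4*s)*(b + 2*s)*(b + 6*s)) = b + 6*s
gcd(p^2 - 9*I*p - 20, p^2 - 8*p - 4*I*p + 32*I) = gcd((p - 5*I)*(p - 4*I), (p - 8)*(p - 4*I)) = p - 4*I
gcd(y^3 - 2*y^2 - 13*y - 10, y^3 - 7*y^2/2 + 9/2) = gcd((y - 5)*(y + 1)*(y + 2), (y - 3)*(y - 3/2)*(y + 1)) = y + 1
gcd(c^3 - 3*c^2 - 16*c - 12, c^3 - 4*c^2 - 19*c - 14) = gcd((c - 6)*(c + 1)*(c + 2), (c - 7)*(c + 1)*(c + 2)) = c^2 + 3*c + 2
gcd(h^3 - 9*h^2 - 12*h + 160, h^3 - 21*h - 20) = h^2 - h - 20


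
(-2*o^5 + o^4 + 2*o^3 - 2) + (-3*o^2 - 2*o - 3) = -2*o^5 + o^4 + 2*o^3 - 3*o^2 - 2*o - 5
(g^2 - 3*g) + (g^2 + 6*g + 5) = 2*g^2 + 3*g + 5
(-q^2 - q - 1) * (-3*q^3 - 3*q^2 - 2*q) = 3*q^5 + 6*q^4 + 8*q^3 + 5*q^2 + 2*q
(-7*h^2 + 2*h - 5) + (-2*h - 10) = -7*h^2 - 15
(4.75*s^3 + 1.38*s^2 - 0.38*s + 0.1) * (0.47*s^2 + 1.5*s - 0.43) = 2.2325*s^5 + 7.7736*s^4 - 0.1511*s^3 - 1.1164*s^2 + 0.3134*s - 0.043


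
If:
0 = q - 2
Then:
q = 2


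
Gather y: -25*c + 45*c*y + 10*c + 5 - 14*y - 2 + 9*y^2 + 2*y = -15*c + 9*y^2 + y*(45*c - 12) + 3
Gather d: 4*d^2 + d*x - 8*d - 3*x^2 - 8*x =4*d^2 + d*(x - 8) - 3*x^2 - 8*x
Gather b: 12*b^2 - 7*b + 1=12*b^2 - 7*b + 1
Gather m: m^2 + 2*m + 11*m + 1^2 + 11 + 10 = m^2 + 13*m + 22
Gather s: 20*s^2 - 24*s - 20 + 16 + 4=20*s^2 - 24*s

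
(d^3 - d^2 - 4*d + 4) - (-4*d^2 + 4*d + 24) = d^3 + 3*d^2 - 8*d - 20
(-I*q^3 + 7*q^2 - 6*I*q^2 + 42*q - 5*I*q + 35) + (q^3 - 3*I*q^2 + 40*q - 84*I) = q^3 - I*q^3 + 7*q^2 - 9*I*q^2 + 82*q - 5*I*q + 35 - 84*I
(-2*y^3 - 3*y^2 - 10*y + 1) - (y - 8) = -2*y^3 - 3*y^2 - 11*y + 9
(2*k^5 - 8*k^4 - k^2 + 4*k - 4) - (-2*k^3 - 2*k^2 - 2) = 2*k^5 - 8*k^4 + 2*k^3 + k^2 + 4*k - 2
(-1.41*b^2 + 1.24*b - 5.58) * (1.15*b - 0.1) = -1.6215*b^3 + 1.567*b^2 - 6.541*b + 0.558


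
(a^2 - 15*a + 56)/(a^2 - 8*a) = (a - 7)/a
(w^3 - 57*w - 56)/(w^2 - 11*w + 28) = (w^3 - 57*w - 56)/(w^2 - 11*w + 28)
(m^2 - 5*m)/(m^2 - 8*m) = (m - 5)/(m - 8)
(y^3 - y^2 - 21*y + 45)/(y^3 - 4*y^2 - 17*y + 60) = (y^2 + 2*y - 15)/(y^2 - y - 20)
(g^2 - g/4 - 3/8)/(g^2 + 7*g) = (g^2 - g/4 - 3/8)/(g*(g + 7))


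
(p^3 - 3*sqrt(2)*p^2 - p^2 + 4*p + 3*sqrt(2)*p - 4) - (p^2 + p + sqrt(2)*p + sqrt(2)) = p^3 - 3*sqrt(2)*p^2 - 2*p^2 + 2*sqrt(2)*p + 3*p - 4 - sqrt(2)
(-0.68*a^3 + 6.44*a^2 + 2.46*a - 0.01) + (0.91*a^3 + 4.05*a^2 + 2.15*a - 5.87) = 0.23*a^3 + 10.49*a^2 + 4.61*a - 5.88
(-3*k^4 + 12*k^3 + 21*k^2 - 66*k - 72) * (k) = -3*k^5 + 12*k^4 + 21*k^3 - 66*k^2 - 72*k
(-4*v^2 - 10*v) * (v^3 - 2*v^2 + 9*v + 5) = -4*v^5 - 2*v^4 - 16*v^3 - 110*v^2 - 50*v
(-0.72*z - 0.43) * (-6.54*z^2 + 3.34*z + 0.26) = 4.7088*z^3 + 0.4074*z^2 - 1.6234*z - 0.1118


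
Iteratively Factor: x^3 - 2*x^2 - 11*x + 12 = (x + 3)*(x^2 - 5*x + 4) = (x - 4)*(x + 3)*(x - 1)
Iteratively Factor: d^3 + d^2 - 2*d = (d - 1)*(d^2 + 2*d) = (d - 1)*(d + 2)*(d)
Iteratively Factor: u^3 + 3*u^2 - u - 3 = (u + 1)*(u^2 + 2*u - 3) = (u + 1)*(u + 3)*(u - 1)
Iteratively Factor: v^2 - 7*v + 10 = (v - 2)*(v - 5)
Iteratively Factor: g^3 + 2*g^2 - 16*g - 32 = (g - 4)*(g^2 + 6*g + 8) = (g - 4)*(g + 4)*(g + 2)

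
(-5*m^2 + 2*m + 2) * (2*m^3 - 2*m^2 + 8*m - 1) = -10*m^5 + 14*m^4 - 40*m^3 + 17*m^2 + 14*m - 2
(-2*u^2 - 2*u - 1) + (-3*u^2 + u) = -5*u^2 - u - 1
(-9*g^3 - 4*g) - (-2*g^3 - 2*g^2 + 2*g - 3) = -7*g^3 + 2*g^2 - 6*g + 3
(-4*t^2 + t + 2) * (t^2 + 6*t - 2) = -4*t^4 - 23*t^3 + 16*t^2 + 10*t - 4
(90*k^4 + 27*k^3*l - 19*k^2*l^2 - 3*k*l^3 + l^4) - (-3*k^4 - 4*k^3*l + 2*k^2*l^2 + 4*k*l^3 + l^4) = 93*k^4 + 31*k^3*l - 21*k^2*l^2 - 7*k*l^3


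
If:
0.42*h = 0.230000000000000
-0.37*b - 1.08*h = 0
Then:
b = -1.60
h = 0.55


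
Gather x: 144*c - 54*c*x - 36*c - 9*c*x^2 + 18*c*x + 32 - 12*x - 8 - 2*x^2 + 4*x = 108*c + x^2*(-9*c - 2) + x*(-36*c - 8) + 24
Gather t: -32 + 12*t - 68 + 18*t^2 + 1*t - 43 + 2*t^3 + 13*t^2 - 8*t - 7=2*t^3 + 31*t^2 + 5*t - 150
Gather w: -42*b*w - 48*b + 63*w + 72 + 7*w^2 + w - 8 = -48*b + 7*w^2 + w*(64 - 42*b) + 64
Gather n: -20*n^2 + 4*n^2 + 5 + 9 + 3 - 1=16 - 16*n^2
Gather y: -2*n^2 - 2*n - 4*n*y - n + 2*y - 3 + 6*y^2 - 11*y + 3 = -2*n^2 - 3*n + 6*y^2 + y*(-4*n - 9)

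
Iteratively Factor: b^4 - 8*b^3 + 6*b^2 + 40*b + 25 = (b - 5)*(b^3 - 3*b^2 - 9*b - 5) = (b - 5)^2*(b^2 + 2*b + 1) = (b - 5)^2*(b + 1)*(b + 1)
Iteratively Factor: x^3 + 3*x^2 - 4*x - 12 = (x + 3)*(x^2 - 4) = (x + 2)*(x + 3)*(x - 2)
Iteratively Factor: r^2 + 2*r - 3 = (r - 1)*(r + 3)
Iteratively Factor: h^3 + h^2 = (h)*(h^2 + h) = h^2*(h + 1)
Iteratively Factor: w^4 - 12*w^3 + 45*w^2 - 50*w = (w)*(w^3 - 12*w^2 + 45*w - 50) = w*(w - 2)*(w^2 - 10*w + 25) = w*(w - 5)*(w - 2)*(w - 5)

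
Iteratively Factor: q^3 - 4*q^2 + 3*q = (q)*(q^2 - 4*q + 3) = q*(q - 1)*(q - 3)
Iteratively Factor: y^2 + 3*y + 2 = (y + 2)*(y + 1)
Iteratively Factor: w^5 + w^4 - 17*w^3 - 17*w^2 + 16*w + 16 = (w + 1)*(w^4 - 17*w^2 + 16) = (w + 1)*(w + 4)*(w^3 - 4*w^2 - w + 4) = (w - 1)*(w + 1)*(w + 4)*(w^2 - 3*w - 4) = (w - 1)*(w + 1)^2*(w + 4)*(w - 4)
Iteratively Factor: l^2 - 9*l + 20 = (l - 4)*(l - 5)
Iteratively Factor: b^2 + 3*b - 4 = (b - 1)*(b + 4)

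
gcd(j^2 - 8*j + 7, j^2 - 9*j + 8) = j - 1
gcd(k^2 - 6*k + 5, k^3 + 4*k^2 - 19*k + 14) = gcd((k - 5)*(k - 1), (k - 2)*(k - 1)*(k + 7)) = k - 1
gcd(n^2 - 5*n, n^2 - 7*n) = n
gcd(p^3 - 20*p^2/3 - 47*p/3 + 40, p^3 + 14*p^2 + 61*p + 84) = p + 3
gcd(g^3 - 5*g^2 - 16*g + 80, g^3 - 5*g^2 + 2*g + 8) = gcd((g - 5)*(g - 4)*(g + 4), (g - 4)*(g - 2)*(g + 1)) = g - 4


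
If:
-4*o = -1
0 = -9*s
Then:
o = 1/4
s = 0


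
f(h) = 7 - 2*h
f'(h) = -2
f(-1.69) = 10.38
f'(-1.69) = -2.00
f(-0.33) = 7.66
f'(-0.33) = -2.00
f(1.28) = 4.44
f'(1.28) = -2.00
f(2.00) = 3.00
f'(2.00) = -2.00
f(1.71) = 3.58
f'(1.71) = -2.00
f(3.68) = -0.36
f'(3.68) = -2.00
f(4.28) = -1.56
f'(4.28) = -2.00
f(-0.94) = 8.88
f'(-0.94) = -2.00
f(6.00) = -5.00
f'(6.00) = -2.00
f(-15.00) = 37.00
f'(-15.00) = -2.00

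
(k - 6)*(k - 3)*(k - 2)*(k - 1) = k^4 - 12*k^3 + 47*k^2 - 72*k + 36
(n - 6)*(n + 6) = n^2 - 36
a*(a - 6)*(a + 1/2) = a^3 - 11*a^2/2 - 3*a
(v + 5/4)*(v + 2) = v^2 + 13*v/4 + 5/2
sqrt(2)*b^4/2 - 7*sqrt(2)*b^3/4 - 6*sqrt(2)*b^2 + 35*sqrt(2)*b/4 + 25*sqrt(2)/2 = (b - 5)*(b - 2)*(b + 5/2)*(sqrt(2)*b/2 + sqrt(2)/2)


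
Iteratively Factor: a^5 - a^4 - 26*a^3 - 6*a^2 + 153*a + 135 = (a - 5)*(a^4 + 4*a^3 - 6*a^2 - 36*a - 27) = (a - 5)*(a - 3)*(a^3 + 7*a^2 + 15*a + 9) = (a - 5)*(a - 3)*(a + 3)*(a^2 + 4*a + 3) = (a - 5)*(a - 3)*(a + 1)*(a + 3)*(a + 3)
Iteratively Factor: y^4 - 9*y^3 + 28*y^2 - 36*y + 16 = (y - 1)*(y^3 - 8*y^2 + 20*y - 16) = (y - 2)*(y - 1)*(y^2 - 6*y + 8) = (y - 2)^2*(y - 1)*(y - 4)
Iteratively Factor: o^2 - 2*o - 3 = (o + 1)*(o - 3)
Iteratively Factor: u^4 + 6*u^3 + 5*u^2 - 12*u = (u)*(u^3 + 6*u^2 + 5*u - 12) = u*(u + 4)*(u^2 + 2*u - 3) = u*(u + 3)*(u + 4)*(u - 1)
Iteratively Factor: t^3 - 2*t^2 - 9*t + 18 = (t + 3)*(t^2 - 5*t + 6) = (t - 2)*(t + 3)*(t - 3)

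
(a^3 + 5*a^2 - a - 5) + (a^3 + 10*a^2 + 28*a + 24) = 2*a^3 + 15*a^2 + 27*a + 19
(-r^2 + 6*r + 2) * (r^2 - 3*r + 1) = -r^4 + 9*r^3 - 17*r^2 + 2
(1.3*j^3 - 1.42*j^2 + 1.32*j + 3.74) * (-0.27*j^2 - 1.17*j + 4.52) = -0.351*j^5 - 1.1376*j^4 + 7.181*j^3 - 8.9726*j^2 + 1.5906*j + 16.9048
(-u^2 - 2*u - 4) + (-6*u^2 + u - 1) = -7*u^2 - u - 5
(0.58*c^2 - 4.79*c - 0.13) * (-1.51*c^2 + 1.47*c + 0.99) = -0.8758*c^4 + 8.0855*c^3 - 6.2708*c^2 - 4.9332*c - 0.1287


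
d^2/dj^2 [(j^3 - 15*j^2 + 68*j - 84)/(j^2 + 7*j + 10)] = 8*(53*j^3 + 102*j^2 - 876*j - 2384)/(j^6 + 21*j^5 + 177*j^4 + 763*j^3 + 1770*j^2 + 2100*j + 1000)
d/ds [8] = 0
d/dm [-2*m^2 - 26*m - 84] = -4*m - 26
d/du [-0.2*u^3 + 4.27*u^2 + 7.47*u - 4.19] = -0.6*u^2 + 8.54*u + 7.47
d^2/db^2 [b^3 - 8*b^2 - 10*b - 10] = 6*b - 16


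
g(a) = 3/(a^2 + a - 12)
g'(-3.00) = 0.42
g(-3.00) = -0.50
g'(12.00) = 0.00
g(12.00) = 0.02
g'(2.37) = -1.07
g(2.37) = -0.75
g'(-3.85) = 19.04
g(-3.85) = -2.92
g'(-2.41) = 0.15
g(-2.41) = -0.35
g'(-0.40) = -0.00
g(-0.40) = -0.25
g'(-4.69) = 0.89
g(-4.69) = 0.57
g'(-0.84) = 0.01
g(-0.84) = -0.25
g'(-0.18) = -0.01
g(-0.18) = -0.25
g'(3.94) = -0.48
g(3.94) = 0.40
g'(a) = 3*(-2*a - 1)/(a^2 + a - 12)^2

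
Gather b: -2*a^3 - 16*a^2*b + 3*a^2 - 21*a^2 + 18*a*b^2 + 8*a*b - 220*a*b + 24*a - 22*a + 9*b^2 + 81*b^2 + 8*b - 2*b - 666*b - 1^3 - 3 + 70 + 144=-2*a^3 - 18*a^2 + 2*a + b^2*(18*a + 90) + b*(-16*a^2 - 212*a - 660) + 210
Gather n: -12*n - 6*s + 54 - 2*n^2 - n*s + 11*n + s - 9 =-2*n^2 + n*(-s - 1) - 5*s + 45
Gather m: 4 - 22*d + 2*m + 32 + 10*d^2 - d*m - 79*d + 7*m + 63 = 10*d^2 - 101*d + m*(9 - d) + 99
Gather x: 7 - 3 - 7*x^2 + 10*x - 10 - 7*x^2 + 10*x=-14*x^2 + 20*x - 6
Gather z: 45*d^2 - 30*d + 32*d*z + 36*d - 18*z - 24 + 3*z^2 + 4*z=45*d^2 + 6*d + 3*z^2 + z*(32*d - 14) - 24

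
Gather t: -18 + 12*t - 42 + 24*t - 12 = 36*t - 72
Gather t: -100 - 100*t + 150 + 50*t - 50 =-50*t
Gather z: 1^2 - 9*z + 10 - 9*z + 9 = 20 - 18*z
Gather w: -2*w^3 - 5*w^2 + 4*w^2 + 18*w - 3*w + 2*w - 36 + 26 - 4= -2*w^3 - w^2 + 17*w - 14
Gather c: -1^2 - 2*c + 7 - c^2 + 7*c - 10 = -c^2 + 5*c - 4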